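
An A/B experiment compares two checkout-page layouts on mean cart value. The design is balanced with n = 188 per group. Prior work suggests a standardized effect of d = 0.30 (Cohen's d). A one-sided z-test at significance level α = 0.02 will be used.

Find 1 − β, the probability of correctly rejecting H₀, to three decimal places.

Noncentrality parameter: δ = d·√(n/2) = 0.30 × √(188/2) = 2.9086
One-sided α = 0.02 → critical value z_{0.02} = 2.054.
Power = P(Z > 2.054 − δ) = Φ(0.855) = 0.8037.

Power ≈ 0.804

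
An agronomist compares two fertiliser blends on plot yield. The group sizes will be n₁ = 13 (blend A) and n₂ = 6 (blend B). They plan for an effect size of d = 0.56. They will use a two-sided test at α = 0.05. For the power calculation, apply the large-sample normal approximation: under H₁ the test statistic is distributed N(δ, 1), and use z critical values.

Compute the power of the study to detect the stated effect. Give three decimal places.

Power ≈ 0.206

Noncentrality parameter: δ = d / √(1/n₁ + 1/n₂) = 0.56 / √(1/13 + 1/6) = 1.1346
Two-sided α = 0.05 → critical value z_{0.025} = 1.960.
Power = Φ(δ − 1.960) + Φ(−δ − 1.960) = Φ(-0.825) + Φ(-3.095) = 0.2046 + 0.0010 = 0.2056.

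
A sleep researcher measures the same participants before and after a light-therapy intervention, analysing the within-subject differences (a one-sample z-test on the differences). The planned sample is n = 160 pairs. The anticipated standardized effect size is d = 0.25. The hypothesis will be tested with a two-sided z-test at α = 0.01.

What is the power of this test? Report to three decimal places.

Power ≈ 0.721

Noncentrality parameter: δ = d·√n = 0.25 × √160 = 3.1623
Critical value for a two-sided test at α = 0.01: z_{α/2} = 2.576.
Power = Φ(δ − 2.576) + Φ(−δ − 2.576) = Φ(0.586) + Φ(-5.738) = 0.7212 + 0.0000 = 0.7212.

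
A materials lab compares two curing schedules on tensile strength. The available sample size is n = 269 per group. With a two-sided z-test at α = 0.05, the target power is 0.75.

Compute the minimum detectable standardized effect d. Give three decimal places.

d ≈ 0.227

Required noncentrality: δ = z_{0.025} + z_{0.25} = 1.960 + 0.674 = 2.634.
(Lower-tail contribution to power is negligible for δ > 0.)
δ = d·√(n/2) ⇒ d = δ/√(n/2) = 2.634/√(269/2) = 0.2272.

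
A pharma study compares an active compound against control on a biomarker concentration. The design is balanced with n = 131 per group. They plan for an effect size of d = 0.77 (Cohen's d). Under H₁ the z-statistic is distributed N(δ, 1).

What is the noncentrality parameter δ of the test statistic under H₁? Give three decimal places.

δ ≈ 6.232

δ = d·√(n/2) = 0.77 × √(131/2) = 6.2318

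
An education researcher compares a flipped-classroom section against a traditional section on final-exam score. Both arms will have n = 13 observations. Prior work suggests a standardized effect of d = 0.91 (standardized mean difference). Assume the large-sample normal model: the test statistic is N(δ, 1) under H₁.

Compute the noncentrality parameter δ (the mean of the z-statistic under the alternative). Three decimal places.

δ ≈ 2.320

The noncentrality parameter scales effect size by the design's sample-size factor: δ = d·√(n/2) = 0.91 × √(13/2) = 2.3201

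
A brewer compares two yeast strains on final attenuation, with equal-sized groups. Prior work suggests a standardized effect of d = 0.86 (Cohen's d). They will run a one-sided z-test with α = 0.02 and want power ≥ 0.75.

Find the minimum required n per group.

Set Φ(δ − 2.054) = 0.75; then δ − 2.054 = Φ⁻¹(0.75) = 0.674, giving δ = 2.728.
δ = d·√(n/2) ⇒ n = 2(δ/d)² = 2 × (2.728 / 0.86)² = 20.13.
Round up to the next whole unit.

n = 21 per group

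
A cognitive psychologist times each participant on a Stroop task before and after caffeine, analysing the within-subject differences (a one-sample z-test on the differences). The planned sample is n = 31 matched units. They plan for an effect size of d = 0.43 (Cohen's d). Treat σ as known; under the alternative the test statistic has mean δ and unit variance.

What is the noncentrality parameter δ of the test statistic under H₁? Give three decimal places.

The noncentrality parameter scales effect size by the design's sample-size factor: δ = d·√n = 0.43 × √31 = 2.3941

δ ≈ 2.394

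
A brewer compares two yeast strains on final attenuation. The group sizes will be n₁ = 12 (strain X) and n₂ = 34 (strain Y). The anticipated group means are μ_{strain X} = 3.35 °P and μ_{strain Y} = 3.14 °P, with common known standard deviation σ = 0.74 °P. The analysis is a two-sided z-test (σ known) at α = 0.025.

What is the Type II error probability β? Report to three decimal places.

β ≈ 0.918

Standardized effect: d = |μ_{strain X} − μ_{strain Y}| / σ = |3.35 − 3.14| / 0.74 = 0.2838
Noncentrality parameter: δ = d / √(1/n₁ + 1/n₂) = 0.2838 / √(1/12 + 1/34) = 0.8452
Two-sided α = 0.025 → critical value z_{0.0125} = 2.241.
Power = Φ(δ − 2.241) + Φ(−δ − 2.241) = Φ(-1.396) + Φ(-3.087) = 0.0813 + 0.0010 = 0.0823.
Type II error: β = 1 − power = 1 − 0.0823 = 0.9177.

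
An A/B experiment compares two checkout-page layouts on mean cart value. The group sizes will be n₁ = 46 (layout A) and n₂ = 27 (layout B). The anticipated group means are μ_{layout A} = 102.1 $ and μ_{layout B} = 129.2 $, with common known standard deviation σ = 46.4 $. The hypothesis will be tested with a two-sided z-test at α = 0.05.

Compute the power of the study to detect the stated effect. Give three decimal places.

Power ≈ 0.673

Standardized effect: d = |μ_{layout A} − μ_{layout B}| / σ = |102.1 − 129.2| / 46.4 = 0.5841
Noncentrality parameter: δ = d / √(1/n₁ + 1/n₂) = 0.5841 / √(1/46 + 1/27) = 2.4091
Two-sided α = 0.05 → critical value z_{0.025} = 1.960.
Power = Φ(δ − 1.960) + Φ(−δ − 1.960) = Φ(0.449) + Φ(-4.369) = 0.6733 + 0.0000 = 0.6733.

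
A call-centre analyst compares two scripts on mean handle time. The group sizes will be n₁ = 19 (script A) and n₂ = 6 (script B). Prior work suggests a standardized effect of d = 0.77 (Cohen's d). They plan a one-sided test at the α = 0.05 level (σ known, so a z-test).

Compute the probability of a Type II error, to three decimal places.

Noncentrality parameter: δ = d / √(1/n₁ + 1/n₂) = 0.77 / √(1/19 + 1/6) = 1.6443
Critical value for a one-sided test at α = 0.05: z_α = 1.645.
Power = P(Z > 1.645 − δ) = Φ(-0.001) = 0.4998.
Type II error: β = 1 − power = 1 − 0.4998 = 0.5002.

β ≈ 0.500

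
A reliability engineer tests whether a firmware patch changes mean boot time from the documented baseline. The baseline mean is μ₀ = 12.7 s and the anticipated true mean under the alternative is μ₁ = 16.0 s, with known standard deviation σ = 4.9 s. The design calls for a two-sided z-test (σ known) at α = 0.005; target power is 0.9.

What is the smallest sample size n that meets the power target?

n = 37

Standardized effect: d = |μ₁ − μ₀| / σ = |16.0 − 12.7| / 4.9 = 0.6735
Set Φ(δ − 2.807) = 0.9; then δ − 2.807 = Φ⁻¹(0.9) = 1.282, giving δ = 4.089.
(For δ > 0 the lower-tail rejection region contributes negligibly to power, so the one-term inversion is standard.)
δ = d·√n ⇒ n = (δ/d)² = (4.089 / 0.6735)² = 36.86.
Rounding up, n = 37.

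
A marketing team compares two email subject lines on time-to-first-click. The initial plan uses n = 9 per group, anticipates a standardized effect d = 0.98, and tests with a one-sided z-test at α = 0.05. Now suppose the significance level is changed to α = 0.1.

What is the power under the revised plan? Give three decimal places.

Power ≈ 0.787

δ = d·√(n/2) = 0.98 × √(9/2) = 2.0789 (unchanged). New critical value: z_{0.1} = 1.282.
Revised power = P(Z > 1.282 − δ) = Φ(0.797) = 0.7874.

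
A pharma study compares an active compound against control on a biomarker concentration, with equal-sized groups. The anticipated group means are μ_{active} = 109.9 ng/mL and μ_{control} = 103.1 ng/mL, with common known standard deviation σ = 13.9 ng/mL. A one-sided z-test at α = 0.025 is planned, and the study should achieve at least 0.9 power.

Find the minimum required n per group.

Standardized effect: d = |μ_{active} − μ_{control}| / σ = |109.9 − 103.1| / 13.9 = 0.4892
Set Φ(δ − 1.960) = 0.9; then δ − 1.960 = Φ⁻¹(0.9) = 1.282, giving δ = 3.242.
δ = d·√(n/2) ⇒ n = 2(δ/d)² = 2 × (3.242 / 0.4892)² = 87.81.
Round up to the next whole unit.

n = 88 per group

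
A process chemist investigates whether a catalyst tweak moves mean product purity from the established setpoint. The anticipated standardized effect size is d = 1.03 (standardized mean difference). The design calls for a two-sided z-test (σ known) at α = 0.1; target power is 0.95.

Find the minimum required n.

Set Φ(δ − 1.645) = 0.95; then δ − 1.645 = Φ⁻¹(0.95) = 1.645, giving δ = 3.290.
(The Φ(−δ − z_{α/2}) term is vanishingly small for δ > 0 and is dropped in the standard sample-size formula.)
δ = d·√n ⇒ n = (δ/d)² = (3.290 / 1.03)² = 10.20.
Round up to the next whole unit.

n = 11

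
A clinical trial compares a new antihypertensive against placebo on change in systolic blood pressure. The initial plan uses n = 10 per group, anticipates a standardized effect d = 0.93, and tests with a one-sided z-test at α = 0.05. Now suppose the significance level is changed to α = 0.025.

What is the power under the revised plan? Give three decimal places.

Power ≈ 0.548

δ = d·√(n/2) = 0.93 × √(10/2) = 2.0795 (unchanged). New critical value: z_{0.025} = 1.960.
Revised power = P(Z > 1.960 − δ) = Φ(0.120) = 0.5476.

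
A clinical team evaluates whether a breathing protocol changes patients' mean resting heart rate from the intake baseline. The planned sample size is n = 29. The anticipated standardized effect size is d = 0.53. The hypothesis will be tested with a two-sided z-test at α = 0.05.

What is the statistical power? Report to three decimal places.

Power ≈ 0.814

Noncentrality parameter: λ = d·√n = 0.53 × √29 = 2.8541
Critical value for a two-sided test at α = 0.05: z_{α/2} = 1.960.
Power = Φ(λ − 1.960) + Φ(−λ − 1.960) = Φ(0.894) + Φ(-4.814) = 0.8144 + 0.0000 = 0.8144.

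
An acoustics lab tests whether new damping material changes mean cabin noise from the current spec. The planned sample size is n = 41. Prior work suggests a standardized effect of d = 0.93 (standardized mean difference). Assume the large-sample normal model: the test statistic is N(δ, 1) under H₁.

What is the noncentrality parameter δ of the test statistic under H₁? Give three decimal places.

δ ≈ 5.955

The noncentrality parameter scales effect size by the design's sample-size factor: δ = d·√n = 0.93 × √41 = 5.9549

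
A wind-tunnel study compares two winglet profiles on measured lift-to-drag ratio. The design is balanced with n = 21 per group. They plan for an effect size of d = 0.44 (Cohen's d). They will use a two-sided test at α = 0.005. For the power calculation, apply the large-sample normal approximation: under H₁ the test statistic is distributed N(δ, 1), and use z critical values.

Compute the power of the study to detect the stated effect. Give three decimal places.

Noncentrality parameter: δ = d·√(n/2) = 0.44 × √(21/2) = 1.4258
Critical value for a two-sided test at α = 0.005: z_{α/2} = 2.807.
Power = Φ(δ − 2.807) + Φ(−δ − 2.807) = Φ(-1.381) + Φ(-4.233) = 0.0836 + 0.0000 = 0.0836.

Power ≈ 0.084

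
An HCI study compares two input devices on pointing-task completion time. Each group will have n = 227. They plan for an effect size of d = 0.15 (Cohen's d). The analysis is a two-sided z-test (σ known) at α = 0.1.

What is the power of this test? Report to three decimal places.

Noncentrality parameter: δ = d·√(n/2) = 0.15 × √(227/2) = 1.5980
Critical value for a two-sided test at α = 0.1: z_{α/2} = 1.645.
Power = Φ(δ − 1.645) + Φ(−δ − 1.645) = Φ(-0.047) + Φ(-3.243) = 0.4813 + 0.0006 = 0.4819.

Power ≈ 0.482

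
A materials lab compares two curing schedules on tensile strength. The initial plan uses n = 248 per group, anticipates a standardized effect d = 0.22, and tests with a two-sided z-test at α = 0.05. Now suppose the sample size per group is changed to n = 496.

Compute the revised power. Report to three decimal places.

With n = 496 per group: δ = d·√(n/2) = 0.22 × √(496/2) = 3.4646. Critical value z_{0.025} = 1.960.
Revised power = Φ(δ − 1.960) + Φ(−δ − 1.960) = Φ(1.505) + Φ(-5.425) = 0.9338 + 0.0000 = 0.9338.

Power ≈ 0.934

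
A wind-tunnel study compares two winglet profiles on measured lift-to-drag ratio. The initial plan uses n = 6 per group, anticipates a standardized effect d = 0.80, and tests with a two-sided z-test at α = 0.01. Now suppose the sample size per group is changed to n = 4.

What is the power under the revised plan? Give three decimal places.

With n = 4 per group: δ = d·√(n/2) = 0.80 × √(4/2) = 1.1314. Critical value z_{0.005} = 2.576.
Revised power = Φ(δ − 2.576) + Φ(−δ − 2.576) = Φ(-1.444) + Φ(-3.707) = 0.0743 + 0.0001 = 0.0744.

Power ≈ 0.074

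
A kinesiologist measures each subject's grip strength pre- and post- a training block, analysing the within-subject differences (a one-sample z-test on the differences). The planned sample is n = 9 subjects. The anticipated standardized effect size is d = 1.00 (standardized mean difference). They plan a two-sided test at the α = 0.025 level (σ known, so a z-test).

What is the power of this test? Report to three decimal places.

Power ≈ 0.776

Noncentrality parameter: δ = d·√n = 1.00 × √9 = 3.0000
Two-sided α = 0.025 → critical value z_{0.0125} = 2.241.
Power = Φ(δ − 2.241) + Φ(−δ − 2.241) = Φ(0.759) + Φ(-5.241) = 0.7760 + 0.0000 = 0.7760.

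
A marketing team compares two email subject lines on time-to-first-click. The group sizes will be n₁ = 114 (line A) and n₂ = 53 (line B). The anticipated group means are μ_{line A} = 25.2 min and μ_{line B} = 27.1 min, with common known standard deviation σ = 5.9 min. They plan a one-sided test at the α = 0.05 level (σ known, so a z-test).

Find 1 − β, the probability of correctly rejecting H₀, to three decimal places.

Power ≈ 0.615

Standardized effect: d = |μ_{line A} − μ_{line B}| / σ = |25.2 − 27.1| / 5.9 = 0.3220
Noncentrality parameter: λ = d / √(1/n₁ + 1/n₂) = 0.3220 / √(1/114 + 1/53) = 1.9370
Critical value for a one-sided test at α = 0.05: z_α = 1.645.
Power = P(Z > 1.645 − λ) = Φ(0.292) = 0.6149.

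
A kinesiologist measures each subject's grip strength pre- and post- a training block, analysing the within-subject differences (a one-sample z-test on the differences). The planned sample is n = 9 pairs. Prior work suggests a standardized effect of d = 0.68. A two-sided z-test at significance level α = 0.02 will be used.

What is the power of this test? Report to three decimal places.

Noncentrality parameter: δ = d·√n = 0.68 × √9 = 2.0400
Two-sided α = 0.02 → critical value z_{0.01} = 2.326.
Power = Φ(δ − 2.326) + Φ(−δ − 2.326) = Φ(-0.286) + Φ(-4.366) = 0.3873 + 0.0000 = 0.3873.

Power ≈ 0.387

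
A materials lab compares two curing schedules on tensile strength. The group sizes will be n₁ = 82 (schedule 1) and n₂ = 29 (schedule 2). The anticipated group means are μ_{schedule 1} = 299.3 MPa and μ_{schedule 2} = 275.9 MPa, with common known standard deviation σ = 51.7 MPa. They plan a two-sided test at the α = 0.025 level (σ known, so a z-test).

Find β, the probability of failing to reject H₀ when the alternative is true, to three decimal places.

β ≈ 0.558

Standardized effect: d = |μ_{schedule 1} − μ_{schedule 2}| / σ = |299.3 − 275.9| / 51.7 = 0.4526
Noncentrality parameter: δ = d / √(1/n₁ + 1/n₂) = 0.4526 / √(1/82 + 1/29) = 2.0949
Critical value for a two-sided test at α = 0.025: z_{α/2} = 2.241.
Power = Φ(δ − 2.241) + Φ(−δ − 2.241) = Φ(-0.146) + Φ(-4.336) = 0.4418 + 0.0000 = 0.4418.
Type II error: β = 1 − power = 1 − 0.4418 = 0.5582.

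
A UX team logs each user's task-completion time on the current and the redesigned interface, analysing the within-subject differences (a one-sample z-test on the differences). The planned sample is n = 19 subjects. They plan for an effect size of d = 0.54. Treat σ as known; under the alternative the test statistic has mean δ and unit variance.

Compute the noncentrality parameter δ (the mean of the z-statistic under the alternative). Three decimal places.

δ ≈ 2.354

δ = d·√n = 0.54 × √19 = 2.3538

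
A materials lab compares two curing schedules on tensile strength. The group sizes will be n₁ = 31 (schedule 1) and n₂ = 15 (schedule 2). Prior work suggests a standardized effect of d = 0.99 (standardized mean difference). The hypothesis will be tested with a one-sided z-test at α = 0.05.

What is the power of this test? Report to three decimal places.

Power ≈ 0.934

Noncentrality parameter: λ = d / √(1/n₁ + 1/n₂) = 0.99 / √(1/31 + 1/15) = 3.1476
One-sided α = 0.05 → critical value z_{0.05} = 1.645.
Power = P(Z > 1.645 − λ) = Φ(1.503) = 0.9336.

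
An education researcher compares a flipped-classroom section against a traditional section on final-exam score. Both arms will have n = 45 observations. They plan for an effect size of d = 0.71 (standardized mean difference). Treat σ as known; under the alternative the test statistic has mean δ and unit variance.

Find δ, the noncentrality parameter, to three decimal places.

δ ≈ 3.368

The noncentrality parameter scales effect size by the design's sample-size factor: δ = d·√(n/2) = 0.71 × √(45/2) = 3.3678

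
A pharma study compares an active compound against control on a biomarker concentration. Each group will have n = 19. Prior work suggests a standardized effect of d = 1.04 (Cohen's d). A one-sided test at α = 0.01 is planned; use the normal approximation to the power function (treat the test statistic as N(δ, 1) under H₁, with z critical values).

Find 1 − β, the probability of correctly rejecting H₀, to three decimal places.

Noncentrality parameter: δ = d·√(n/2) = 1.04 × √(19/2) = 3.2055
One-sided α = 0.01 → critical value z_{0.01} = 2.326.
Power = P(Z > 2.326 − δ) = Φ(0.879) = 0.8103.

Power ≈ 0.810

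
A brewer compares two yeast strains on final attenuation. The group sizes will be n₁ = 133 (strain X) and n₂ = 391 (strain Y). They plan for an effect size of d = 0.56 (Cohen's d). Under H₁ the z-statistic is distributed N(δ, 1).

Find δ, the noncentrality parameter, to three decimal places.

The noncentrality parameter scales effect size by the design's sample-size factor: δ = d / √(1/n₁ + 1/n₂) = 0.56 / √(1/133 + 1/391) = 5.5787

δ ≈ 5.579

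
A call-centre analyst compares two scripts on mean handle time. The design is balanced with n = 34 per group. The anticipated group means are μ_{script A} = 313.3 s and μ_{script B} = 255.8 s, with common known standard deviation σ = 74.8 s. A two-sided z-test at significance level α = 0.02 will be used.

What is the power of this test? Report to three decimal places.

Standardized effect: d = |μ_{script A} − μ_{script B}| / σ = |313.3 − 255.8| / 74.8 = 0.7687
Noncentrality parameter: δ = d·√(n/2) = 0.7687 × √(34/2) = 3.1695
Critical value for a two-sided test at α = 0.02: z_{α/2} = 2.326.
Power = Φ(δ − 2.326) + Φ(−δ − 2.326) = Φ(0.843) + Φ(-5.496) = 0.8004 + 0.0000 = 0.8004.

Power ≈ 0.800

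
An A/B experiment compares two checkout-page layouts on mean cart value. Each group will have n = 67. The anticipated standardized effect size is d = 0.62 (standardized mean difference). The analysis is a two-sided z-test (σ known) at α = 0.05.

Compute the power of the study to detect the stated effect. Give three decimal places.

Power ≈ 0.948

Noncentrality parameter: δ = d·√(n/2) = 0.62 × √(67/2) = 3.5885
Critical value for a two-sided test at α = 0.05: z_{α/2} = 1.960.
Power = Φ(δ − 1.960) + Φ(−δ − 1.960) = Φ(1.629) + Φ(-5.548) = 0.9483 + 0.0000 = 0.9483.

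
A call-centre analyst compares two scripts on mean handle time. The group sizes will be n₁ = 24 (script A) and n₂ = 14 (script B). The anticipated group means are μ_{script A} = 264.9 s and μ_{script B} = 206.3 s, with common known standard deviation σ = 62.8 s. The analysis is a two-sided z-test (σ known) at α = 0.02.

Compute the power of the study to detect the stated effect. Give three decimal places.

Standardized effect: d = |μ_{script A} − μ_{script B}| / σ = |264.9 − 206.3| / 62.8 = 0.9331
Noncentrality parameter: δ = d / √(1/n₁ + 1/n₂) = 0.9331 / √(1/24 + 1/14) = 2.7747
Critical value for a two-sided test at α = 0.02: z_{α/2} = 2.326.
Power = Φ(δ − 2.326) + Φ(−δ − 2.326) = Φ(0.448) + Φ(-5.101) = 0.6730 + 0.0000 = 0.6731.

Power ≈ 0.673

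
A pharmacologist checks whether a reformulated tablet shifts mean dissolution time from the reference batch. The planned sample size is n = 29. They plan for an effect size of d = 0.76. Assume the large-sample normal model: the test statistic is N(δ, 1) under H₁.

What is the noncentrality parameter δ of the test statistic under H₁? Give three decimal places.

δ ≈ 4.093

The noncentrality parameter scales effect size by the design's sample-size factor: δ = d·√n = 0.76 × √29 = 4.0927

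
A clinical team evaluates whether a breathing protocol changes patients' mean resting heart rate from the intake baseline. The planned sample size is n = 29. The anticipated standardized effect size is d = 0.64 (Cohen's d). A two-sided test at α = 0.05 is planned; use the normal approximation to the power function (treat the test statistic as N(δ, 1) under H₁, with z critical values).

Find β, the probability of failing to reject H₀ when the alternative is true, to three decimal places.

Noncentrality parameter: δ = d·√n = 0.64 × √29 = 3.4465
Critical value for a two-sided test at α = 0.05: z_{α/2} = 1.960.
Power = Φ(δ − 1.960) + Φ(−δ − 1.960) = Φ(1.487) + Φ(-5.406) = 0.9314 + 0.0000 = 0.9314.
Type II error: β = 1 − power = 1 − 0.9314 = 0.0686.

β ≈ 0.069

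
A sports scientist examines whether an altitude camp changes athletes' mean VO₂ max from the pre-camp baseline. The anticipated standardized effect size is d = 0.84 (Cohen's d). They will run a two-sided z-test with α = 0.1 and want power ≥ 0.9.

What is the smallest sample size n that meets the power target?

Set Φ(δ − 1.645) = 0.9; then δ − 1.645 = Φ⁻¹(0.9) = 1.282, giving δ = 2.926.
(The Φ(−δ − z_{α/2}) term is vanishingly small for δ > 0 and is dropped in the standard sample-size formula.)
δ = d·√n ⇒ n = (δ/d)² = (2.926 / 0.84)² = 12.14.
Rounding up, n = 13.

n = 13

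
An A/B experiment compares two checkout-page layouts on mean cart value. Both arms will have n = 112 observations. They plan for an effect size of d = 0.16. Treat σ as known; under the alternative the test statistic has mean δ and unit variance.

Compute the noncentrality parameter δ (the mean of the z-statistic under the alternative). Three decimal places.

δ ≈ 1.197

δ = d·√(n/2) = 0.16 × √(112/2) = 1.1973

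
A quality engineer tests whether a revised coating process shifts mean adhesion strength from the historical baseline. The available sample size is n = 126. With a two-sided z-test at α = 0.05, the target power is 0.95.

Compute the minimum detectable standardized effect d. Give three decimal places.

d ≈ 0.321

Need Φ(δ − 1.960) = 0.95, so δ = 1.960 + 1.645 = 3.605.
(Lower-tail contribution to power is negligible for δ > 0.)
δ = d·√n ⇒ d = δ/√n = 3.605/√126 = 0.3211.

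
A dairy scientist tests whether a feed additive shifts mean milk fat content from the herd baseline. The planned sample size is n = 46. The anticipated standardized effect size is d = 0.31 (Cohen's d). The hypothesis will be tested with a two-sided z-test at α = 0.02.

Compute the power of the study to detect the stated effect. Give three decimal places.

Power ≈ 0.411

Noncentrality parameter: δ = d·√n = 0.31 × √46 = 2.1025
Two-sided α = 0.02 → critical value z_{0.01} = 2.326.
Power = Φ(δ − 2.326) + Φ(−δ − 2.326) = Φ(-0.224) + Φ(-4.429) = 0.4114 + 0.0000 = 0.4115.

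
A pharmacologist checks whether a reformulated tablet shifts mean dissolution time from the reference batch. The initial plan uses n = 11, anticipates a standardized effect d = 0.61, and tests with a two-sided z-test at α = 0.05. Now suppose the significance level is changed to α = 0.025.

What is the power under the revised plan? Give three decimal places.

Power ≈ 0.414

δ = d·√n = 0.61 × √11 = 2.0231 (unchanged). New critical value: z_{0.0125} = 2.241.
Revised power = Φ(δ − 2.241) + Φ(−δ − 2.241) = Φ(-0.218) + Φ(-4.265) = 0.4136 + 0.0000 = 0.4136.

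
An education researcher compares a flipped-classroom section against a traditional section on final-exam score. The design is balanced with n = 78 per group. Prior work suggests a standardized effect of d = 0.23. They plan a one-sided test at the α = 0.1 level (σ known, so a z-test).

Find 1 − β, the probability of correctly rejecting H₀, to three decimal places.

Power ≈ 0.562

Noncentrality parameter: λ = d·√(n/2) = 0.23 × √(78/2) = 1.4363
One-sided α = 0.1 → critical value z_{0.1} = 1.282.
Power = P(Z > 1.282 − λ) = Φ(0.155) = 0.5615.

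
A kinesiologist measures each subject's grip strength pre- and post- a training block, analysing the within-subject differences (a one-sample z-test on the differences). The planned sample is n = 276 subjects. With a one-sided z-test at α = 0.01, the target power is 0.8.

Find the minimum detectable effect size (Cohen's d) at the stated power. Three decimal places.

Required noncentrality: δ = z_{0.01} + z_{0.20} = 2.326 + 0.842 = 3.168.
δ = d·√n ⇒ d = δ/√n = 3.168/√276 = 0.1907.

d ≈ 0.191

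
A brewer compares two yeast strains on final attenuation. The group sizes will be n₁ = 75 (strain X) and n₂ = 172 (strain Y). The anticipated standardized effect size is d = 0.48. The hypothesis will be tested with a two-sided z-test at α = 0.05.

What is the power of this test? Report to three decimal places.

Noncentrality parameter: λ = d / √(1/n₁ + 1/n₂) = 0.48 / √(1/75 + 1/172) = 3.4689
Two-sided α = 0.05 → critical value z_{0.025} = 1.960.
Power = Φ(λ − 1.960) + Φ(−λ − 1.960) = Φ(1.509) + Φ(-5.429) = 0.9343 + 0.0000 = 0.9343.

Power ≈ 0.934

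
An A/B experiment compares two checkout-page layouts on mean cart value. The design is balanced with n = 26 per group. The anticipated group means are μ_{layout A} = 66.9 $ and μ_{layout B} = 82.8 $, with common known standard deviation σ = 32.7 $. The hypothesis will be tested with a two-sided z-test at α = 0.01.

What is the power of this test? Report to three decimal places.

Standardized effect: d = |μ_{layout A} − μ_{layout B}| / σ = |66.9 − 82.8| / 32.7 = 0.4862
Noncentrality parameter: δ = d·√(n/2) = 0.4862 × √(26/2) = 1.7532
Two-sided α = 0.01 → critical value z_{0.005} = 2.576.
Power = Φ(δ − 2.576) + Φ(−δ − 2.576) = Φ(-0.823) + Φ(-4.329) = 0.2053 + 0.0000 = 0.2054.

Power ≈ 0.205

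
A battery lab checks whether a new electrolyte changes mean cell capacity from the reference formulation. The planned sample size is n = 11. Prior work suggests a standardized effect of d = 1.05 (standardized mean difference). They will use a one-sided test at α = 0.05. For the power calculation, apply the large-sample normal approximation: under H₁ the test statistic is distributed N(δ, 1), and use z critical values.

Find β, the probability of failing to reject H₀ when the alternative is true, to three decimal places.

β ≈ 0.033

Noncentrality parameter: δ = d·√n = 1.05 × √11 = 3.4825
Critical value for a one-sided test at α = 0.05: z_α = 1.645.
Power = P(Z > 1.645 − δ) = Φ(1.838) = 0.9669.
Type II error: β = 1 − power = 1 − 0.9669 = 0.0331.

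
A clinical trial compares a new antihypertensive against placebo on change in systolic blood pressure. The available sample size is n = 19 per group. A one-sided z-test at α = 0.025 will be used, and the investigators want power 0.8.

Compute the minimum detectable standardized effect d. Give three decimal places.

Required noncentrality: δ = z_{0.025} + z_{0.20} = 1.960 + 0.842 = 2.802.
δ = d·√(n/2) ⇒ d = δ/√(n/2) = 2.802/√(19/2) = 0.9090.

d ≈ 0.909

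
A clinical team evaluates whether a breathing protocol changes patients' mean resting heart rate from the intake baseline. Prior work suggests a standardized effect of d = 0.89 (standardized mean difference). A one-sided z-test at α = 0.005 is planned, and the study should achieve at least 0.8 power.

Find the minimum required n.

For power 0.8 need Φ(δ − z_{0.005}) = 0.8, so δ = z_{0.005} + z_{0.20} = 2.576 + 0.842 = 3.417.
δ = d·√n ⇒ n = (δ/d)² = (3.417 / 0.89)² = 14.74.
Rounding up, n = 15.

n = 15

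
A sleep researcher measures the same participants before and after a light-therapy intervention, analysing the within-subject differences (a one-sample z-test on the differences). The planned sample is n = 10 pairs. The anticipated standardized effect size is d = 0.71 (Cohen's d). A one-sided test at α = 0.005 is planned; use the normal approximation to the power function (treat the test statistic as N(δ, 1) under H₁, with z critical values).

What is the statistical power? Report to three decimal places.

Power ≈ 0.370

Noncentrality parameter: δ = d·√n = 0.71 × √10 = 2.2452
One-sided α = 0.005 → critical value z_{0.005} = 2.576.
Power = P(Z > 2.576 − δ) = Φ(-0.331) = 0.3705.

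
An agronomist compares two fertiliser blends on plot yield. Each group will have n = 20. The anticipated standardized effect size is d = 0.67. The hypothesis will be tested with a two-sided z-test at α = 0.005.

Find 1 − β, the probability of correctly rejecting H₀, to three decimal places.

Power ≈ 0.246

Noncentrality parameter: δ = d·√(n/2) = 0.67 × √(20/2) = 2.1187
Critical value for a two-sided test at α = 0.005: z_{α/2} = 2.807.
Power = Φ(δ − 2.807) + Φ(−δ − 2.807) = Φ(-0.688) + Φ(-4.926) = 0.2456 + 0.0000 = 0.2456.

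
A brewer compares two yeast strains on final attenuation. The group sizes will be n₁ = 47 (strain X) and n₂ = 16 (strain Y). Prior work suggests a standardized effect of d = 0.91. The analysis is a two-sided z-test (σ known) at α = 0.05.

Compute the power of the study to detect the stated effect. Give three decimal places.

Noncentrality parameter: δ = d / √(1/n₁ + 1/n₂) = 0.91 / √(1/47 + 1/16) = 3.1440
Two-sided α = 0.05 → critical value z_{0.025} = 1.960.
Power = Φ(δ − 1.960) + Φ(−δ − 1.960) = Φ(1.184) + Φ(-5.104) = 0.8818 + 0.0000 = 0.8818.

Power ≈ 0.882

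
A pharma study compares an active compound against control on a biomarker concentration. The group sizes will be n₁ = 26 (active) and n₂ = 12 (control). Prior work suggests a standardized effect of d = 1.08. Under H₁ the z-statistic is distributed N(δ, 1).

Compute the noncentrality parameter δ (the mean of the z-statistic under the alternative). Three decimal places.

The noncentrality parameter scales effect size by the design's sample-size factor: δ = d / √(1/n₁ + 1/n₂) = 1.08 / √(1/26 + 1/12) = 3.0946

δ ≈ 3.095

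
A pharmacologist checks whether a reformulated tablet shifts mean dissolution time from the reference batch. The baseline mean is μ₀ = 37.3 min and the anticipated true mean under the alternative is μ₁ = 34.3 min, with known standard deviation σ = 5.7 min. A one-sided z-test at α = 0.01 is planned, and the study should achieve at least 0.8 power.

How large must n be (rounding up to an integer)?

n = 37

Standardized effect: d = |μ₁ − μ₀| / σ = |34.3 − 37.3| / 5.7 = 0.5263
Set Φ(δ − 2.326) = 0.8; then δ − 2.326 = Φ⁻¹(0.8) = 0.842, giving δ = 3.168.
δ = d·√n ⇒ n = (δ/d)² = (3.168 / 0.5263)² = 36.23.
Round up to the next whole unit.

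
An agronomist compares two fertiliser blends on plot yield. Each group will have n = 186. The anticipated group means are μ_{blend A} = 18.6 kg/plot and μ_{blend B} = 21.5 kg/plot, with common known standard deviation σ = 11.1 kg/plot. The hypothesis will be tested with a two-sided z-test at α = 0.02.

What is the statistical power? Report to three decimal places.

Power ≈ 0.577

Standardized effect: d = |μ_{blend A} − μ_{blend B}| / σ = |18.6 − 21.5| / 11.1 = 0.2613
Noncentrality parameter: δ = d·√(n/2) = 0.2613 × √(186/2) = 2.5195
Two-sided α = 0.02 → critical value z_{0.01} = 2.326.
Power = Φ(δ − 2.326) + Φ(−δ − 2.326) = Φ(0.193) + Φ(-4.846) = 0.5766 + 0.0000 = 0.5766.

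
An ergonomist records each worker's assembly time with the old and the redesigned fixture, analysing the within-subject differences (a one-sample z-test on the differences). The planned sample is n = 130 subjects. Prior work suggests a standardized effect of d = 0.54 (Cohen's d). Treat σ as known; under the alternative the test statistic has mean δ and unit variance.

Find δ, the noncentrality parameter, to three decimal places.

δ ≈ 6.157

δ = d·√n = 0.54 × √130 = 6.1569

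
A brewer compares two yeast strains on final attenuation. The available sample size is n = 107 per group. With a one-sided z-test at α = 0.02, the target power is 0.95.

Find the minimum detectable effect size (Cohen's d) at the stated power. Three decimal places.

d ≈ 0.506

Required noncentrality: δ = z_{0.02} + z_{0.05} = 2.054 + 1.645 = 3.699.
δ = d·√(n/2) ⇒ d = δ/√(n/2) = 3.699/√(107/2) = 0.5057.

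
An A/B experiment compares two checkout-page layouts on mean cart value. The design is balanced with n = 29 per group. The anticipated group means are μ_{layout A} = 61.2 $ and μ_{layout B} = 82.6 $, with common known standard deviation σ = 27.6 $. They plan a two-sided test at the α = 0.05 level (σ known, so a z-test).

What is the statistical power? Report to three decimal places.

Standardized effect: d = |μ_{layout A} − μ_{layout B}| / σ = |61.2 − 82.6| / 27.6 = 0.7754
Noncentrality parameter: δ = d·√(n/2) = 0.7754 × √(29/2) = 2.9525
Critical value for a two-sided test at α = 0.05: z_{α/2} = 1.960.
Power = Φ(δ − 1.960) + Φ(−δ − 1.960) = Φ(0.993) + Φ(-4.912) = 0.8395 + 0.0000 = 0.8395.

Power ≈ 0.840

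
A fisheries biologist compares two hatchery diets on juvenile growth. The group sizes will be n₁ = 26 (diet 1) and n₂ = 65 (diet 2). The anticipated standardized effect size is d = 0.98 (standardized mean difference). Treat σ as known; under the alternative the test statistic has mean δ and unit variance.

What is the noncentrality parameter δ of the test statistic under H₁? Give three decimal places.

The noncentrality parameter scales effect size by the design's sample-size factor: δ = d / √(1/n₁ + 1/n₂) = 0.98 / √(1/26 + 1/65) = 4.2233

δ ≈ 4.223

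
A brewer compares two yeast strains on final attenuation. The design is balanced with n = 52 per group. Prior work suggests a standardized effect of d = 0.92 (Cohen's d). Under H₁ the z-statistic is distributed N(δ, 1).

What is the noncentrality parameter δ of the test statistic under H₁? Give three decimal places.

The noncentrality parameter scales effect size by the design's sample-size factor: δ = d·√(n/2) = 0.92 × √(52/2) = 4.6911

δ ≈ 4.691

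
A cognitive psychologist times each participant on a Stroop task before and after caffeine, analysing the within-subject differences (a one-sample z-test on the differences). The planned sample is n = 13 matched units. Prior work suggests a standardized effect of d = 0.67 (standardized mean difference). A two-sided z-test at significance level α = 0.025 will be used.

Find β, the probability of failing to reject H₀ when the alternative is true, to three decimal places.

Noncentrality parameter: δ = d·√n = 0.67 × √13 = 2.4157
Two-sided α = 0.025 → critical value z_{0.0125} = 2.241.
Power = Φ(δ − 2.241) + Φ(−δ − 2.241) = Φ(0.174) + Φ(-4.657) = 0.5692 + 0.0000 = 0.5692.
Type II error: β = 1 − power = 1 − 0.5692 = 0.4308.

β ≈ 0.431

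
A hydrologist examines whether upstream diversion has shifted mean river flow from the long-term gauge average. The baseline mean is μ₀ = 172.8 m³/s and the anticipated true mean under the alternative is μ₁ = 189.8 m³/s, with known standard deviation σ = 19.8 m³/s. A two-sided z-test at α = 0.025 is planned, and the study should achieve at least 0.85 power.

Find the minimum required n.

Standardized effect: d = |μ₁ − μ₀| / σ = |189.8 − 172.8| / 19.8 = 0.8586
Set Φ(δ − 2.241) = 0.85; then δ − 2.241 = Φ⁻¹(0.85) = 1.036, giving δ = 3.278.
(Ignoring the negligible lower-tail rejection probability gives the usual closed-form inversion.)
δ = d·√n ⇒ n = (δ/d)² = (3.278 / 0.8586)² = 14.57.
Rounding up, n = 15.

n = 15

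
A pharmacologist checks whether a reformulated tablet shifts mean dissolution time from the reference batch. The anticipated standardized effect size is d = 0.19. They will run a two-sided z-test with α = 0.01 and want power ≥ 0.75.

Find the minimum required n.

n = 293

Set Φ(δ − 2.576) = 0.75; then δ − 2.576 = Φ⁻¹(0.75) = 0.674, giving δ = 3.250.
(For δ > 0 the lower-tail rejection region contributes negligibly to power, so the one-term inversion is standard.)
δ = d·√n ⇒ n = (δ/d)² = (3.250 / 0.19)² = 292.65.
Rounding up, n = 293.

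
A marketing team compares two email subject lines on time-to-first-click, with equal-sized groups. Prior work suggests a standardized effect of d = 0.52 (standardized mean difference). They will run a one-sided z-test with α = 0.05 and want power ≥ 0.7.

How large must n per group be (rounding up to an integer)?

n = 35 per group

For power 0.7 need Φ(δ − z_{0.05}) = 0.7, so δ = z_{0.05} + z_{0.30} = 1.645 + 0.524 = 2.169.
δ = d·√(n/2) ⇒ n = 2(δ/d)² = 2 × (2.169 / 0.52)² = 34.81.
Rounding up, n = 35 per group.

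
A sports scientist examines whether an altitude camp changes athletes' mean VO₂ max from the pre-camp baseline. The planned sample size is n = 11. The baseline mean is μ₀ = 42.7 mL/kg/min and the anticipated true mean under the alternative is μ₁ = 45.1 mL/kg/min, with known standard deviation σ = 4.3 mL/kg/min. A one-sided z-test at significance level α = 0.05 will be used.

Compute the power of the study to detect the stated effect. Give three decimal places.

Standardized effect: d = |μ₁ − μ₀| / σ = |45.1 − 42.7| / 4.3 = 0.5581
Noncentrality parameter: δ = d·√n = 0.5581 × √11 = 1.8511
One-sided α = 0.05 → critical value z_{0.05} = 1.645.
Power = P(Z > 1.645 − δ) = Φ(0.206) = 0.5817.

Power ≈ 0.582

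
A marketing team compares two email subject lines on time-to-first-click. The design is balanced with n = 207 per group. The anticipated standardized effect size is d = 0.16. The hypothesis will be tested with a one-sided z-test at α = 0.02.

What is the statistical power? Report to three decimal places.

Noncentrality parameter: δ = d·√(n/2) = 0.16 × √(207/2) = 1.6278
Critical value for a one-sided test at α = 0.02: z_α = 2.054.
Power = P(Z > 2.054 − δ) = Φ(-0.426) = 0.3351.

Power ≈ 0.335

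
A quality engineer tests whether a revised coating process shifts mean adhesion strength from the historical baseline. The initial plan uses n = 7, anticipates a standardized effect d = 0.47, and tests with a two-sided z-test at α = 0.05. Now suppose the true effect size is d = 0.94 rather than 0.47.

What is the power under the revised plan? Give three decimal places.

Power ≈ 0.701

With d = 0.94: δ = d·√n = 0.94 × √7 = 2.4870. Critical value z_{0.025} = 1.960.
Revised power = Φ(δ − 1.960) + Φ(−δ − 1.960) = Φ(0.527) + Φ(-4.447) = 0.7009 + 0.0000 = 0.7009.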